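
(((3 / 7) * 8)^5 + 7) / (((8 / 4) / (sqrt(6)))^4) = 72722457 / 67228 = 1081.73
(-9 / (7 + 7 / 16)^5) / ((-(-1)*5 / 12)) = -0.00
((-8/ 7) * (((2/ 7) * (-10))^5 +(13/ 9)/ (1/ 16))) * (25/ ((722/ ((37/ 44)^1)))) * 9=50.10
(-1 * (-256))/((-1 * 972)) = -64/243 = -0.26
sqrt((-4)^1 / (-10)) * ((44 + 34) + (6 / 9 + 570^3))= 555579236 * sqrt(10) / 15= 117126387.10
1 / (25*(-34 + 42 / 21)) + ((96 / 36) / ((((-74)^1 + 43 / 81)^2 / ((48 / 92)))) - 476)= -476.00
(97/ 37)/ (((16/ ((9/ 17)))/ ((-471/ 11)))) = -411183/ 110704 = -3.71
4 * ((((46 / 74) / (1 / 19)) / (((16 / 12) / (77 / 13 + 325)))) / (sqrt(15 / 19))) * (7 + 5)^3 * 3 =9745785216 * sqrt(285) / 2405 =68410723.77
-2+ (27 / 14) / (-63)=-199 / 98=-2.03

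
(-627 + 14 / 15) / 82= -7.63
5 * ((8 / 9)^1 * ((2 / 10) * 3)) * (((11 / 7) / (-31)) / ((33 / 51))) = -136 / 651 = -0.21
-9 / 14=-0.64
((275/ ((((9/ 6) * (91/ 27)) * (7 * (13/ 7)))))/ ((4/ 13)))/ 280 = 495/ 10192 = 0.05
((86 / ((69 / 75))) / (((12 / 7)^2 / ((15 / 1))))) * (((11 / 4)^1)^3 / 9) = 350552125 / 317952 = 1102.53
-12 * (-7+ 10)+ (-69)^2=4725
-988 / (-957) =988 / 957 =1.03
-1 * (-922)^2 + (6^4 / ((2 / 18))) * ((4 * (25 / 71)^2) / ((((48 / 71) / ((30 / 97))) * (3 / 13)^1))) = -5775553508 / 6887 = -838616.74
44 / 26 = 22 / 13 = 1.69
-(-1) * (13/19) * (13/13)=13/19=0.68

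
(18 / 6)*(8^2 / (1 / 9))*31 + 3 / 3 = 53569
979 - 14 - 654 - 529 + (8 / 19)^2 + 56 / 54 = -2113010 / 9747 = -216.79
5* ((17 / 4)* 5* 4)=425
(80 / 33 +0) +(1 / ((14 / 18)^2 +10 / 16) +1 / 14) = 1218317 / 368214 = 3.31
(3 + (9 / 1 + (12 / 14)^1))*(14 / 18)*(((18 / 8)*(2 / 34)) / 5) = 9 / 34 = 0.26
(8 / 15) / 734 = 4 / 5505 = 0.00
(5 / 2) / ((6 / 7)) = 35 / 12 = 2.92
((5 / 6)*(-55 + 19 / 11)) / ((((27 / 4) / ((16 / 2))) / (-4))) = 187520 / 891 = 210.46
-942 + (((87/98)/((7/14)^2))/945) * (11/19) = -276254992/293265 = -942.00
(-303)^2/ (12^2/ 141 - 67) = -1391.49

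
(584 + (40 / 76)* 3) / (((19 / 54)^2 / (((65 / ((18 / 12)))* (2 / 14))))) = 1405881360 / 48013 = 29281.26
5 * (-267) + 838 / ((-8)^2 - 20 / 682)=-14417966 / 10907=-1321.90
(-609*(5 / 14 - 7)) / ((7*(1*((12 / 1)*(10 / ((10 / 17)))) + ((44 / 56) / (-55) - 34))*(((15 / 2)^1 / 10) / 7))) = 377580 / 11899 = 31.73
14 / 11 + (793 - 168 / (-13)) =115429 / 143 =807.20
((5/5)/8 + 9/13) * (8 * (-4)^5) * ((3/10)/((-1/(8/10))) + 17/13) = -6040576/845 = -7148.61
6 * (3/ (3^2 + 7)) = 9/ 8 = 1.12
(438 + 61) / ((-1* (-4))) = 499 / 4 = 124.75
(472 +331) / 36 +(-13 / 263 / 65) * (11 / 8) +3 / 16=4259087 / 189360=22.49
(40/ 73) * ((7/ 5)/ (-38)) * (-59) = 1652/ 1387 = 1.19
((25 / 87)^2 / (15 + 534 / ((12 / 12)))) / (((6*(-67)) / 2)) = -625 / 835231581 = -0.00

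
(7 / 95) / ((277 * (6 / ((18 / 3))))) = 7 / 26315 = 0.00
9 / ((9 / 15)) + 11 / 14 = 221 / 14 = 15.79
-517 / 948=-0.55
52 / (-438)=-26 / 219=-0.12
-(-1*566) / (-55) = -566 / 55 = -10.29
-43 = -43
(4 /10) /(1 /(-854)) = -1708 /5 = -341.60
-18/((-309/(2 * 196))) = 2352/103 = 22.83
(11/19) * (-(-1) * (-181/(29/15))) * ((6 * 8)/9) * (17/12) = -676940/1653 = -409.52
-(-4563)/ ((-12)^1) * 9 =-13689/ 4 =-3422.25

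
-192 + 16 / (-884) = -42436 / 221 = -192.02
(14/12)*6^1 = 7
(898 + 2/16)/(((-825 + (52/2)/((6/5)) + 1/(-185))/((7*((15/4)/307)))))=-418705875/4380059872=-0.10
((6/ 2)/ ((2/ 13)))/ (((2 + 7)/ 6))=13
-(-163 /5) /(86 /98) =7987 /215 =37.15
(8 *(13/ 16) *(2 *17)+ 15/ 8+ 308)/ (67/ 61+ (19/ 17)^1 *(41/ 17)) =74870363/ 535056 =139.93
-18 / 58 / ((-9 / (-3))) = -3 / 29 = -0.10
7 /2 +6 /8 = 17 /4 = 4.25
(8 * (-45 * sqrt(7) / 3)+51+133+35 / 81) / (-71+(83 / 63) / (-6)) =-209146 / 80763+45360 * sqrt(7) / 26921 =1.87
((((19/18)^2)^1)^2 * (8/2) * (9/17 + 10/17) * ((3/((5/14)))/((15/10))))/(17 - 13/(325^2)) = 4023660875/2200848084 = 1.83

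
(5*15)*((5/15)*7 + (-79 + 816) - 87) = 48925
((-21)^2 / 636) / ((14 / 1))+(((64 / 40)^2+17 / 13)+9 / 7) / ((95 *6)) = 5367121 / 91637000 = 0.06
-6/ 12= -1/ 2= -0.50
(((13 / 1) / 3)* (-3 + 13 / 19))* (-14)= 8008 / 57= 140.49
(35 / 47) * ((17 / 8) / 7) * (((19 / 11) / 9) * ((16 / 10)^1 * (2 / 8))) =323 / 18612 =0.02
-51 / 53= -0.96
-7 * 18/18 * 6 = -42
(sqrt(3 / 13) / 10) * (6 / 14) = 3 * sqrt(39) / 910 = 0.02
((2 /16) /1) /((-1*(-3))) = 1 /24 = 0.04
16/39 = 0.41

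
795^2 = 632025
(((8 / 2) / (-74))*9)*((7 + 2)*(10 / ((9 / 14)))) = -2520 / 37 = -68.11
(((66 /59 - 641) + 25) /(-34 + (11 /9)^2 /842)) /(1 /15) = 37113482340 /136806073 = 271.29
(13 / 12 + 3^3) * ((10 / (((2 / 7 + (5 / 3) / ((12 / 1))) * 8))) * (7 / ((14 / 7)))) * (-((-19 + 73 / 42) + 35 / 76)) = 316282925 / 65056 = 4861.70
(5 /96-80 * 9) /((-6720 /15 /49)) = 483805 /6144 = 78.74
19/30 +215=6469/30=215.63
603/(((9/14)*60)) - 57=-1241/30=-41.37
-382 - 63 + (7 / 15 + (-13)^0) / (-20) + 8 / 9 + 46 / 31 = -442.70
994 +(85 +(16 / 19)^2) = 1079.71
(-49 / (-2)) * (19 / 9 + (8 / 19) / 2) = 56.88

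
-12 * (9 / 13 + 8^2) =-10092 / 13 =-776.31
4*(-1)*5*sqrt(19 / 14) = -10*sqrt(266) / 7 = -23.30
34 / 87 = 0.39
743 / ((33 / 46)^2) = 1572188 / 1089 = 1443.70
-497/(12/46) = -11431/6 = -1905.17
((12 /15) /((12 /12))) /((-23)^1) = -4 /115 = -0.03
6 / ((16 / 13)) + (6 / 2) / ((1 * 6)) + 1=51 / 8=6.38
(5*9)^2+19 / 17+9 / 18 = 68905 / 34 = 2026.62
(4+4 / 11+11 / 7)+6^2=3229 / 77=41.94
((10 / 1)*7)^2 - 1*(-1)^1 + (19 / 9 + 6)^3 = 3961846 / 729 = 5434.63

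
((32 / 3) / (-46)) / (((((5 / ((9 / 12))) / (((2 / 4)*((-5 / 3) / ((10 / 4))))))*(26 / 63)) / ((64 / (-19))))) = -2688 / 28405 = -0.09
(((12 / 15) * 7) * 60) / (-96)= -7 / 2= -3.50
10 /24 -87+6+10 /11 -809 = -117305 /132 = -888.67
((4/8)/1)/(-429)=-1/858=-0.00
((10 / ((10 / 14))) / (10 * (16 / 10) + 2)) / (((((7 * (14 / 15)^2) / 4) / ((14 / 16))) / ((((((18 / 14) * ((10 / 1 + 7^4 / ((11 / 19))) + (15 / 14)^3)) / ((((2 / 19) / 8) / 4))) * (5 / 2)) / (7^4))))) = 2682936583875 / 3551117416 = 755.52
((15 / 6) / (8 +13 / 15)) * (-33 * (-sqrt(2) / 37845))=55 * sqrt(2) / 223706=0.00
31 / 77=0.40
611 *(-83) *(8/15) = -405704/15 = -27046.93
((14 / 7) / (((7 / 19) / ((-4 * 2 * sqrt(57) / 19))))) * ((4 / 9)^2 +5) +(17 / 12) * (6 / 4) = 17 / 8 - 6736 * sqrt(57) / 567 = -87.57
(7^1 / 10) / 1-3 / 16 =0.51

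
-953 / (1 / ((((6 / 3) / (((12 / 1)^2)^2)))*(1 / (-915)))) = 953 / 9486720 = 0.00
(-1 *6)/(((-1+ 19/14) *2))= -42/5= -8.40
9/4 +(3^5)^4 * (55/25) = 153418513689/20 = 7670925684.45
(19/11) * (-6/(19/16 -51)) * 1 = 0.21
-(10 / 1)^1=-10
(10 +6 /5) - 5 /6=10.37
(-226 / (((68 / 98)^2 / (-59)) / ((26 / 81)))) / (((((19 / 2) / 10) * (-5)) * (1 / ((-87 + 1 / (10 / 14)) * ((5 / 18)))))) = 178131092776 / 4002939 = 44500.08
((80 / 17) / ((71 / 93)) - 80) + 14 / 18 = -793631 / 10863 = -73.06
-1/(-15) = 1/15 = 0.07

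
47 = 47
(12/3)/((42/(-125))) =-250/21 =-11.90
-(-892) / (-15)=-892 / 15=-59.47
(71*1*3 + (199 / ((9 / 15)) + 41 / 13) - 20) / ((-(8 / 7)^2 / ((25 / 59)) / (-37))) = 933015125 / 147264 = 6335.66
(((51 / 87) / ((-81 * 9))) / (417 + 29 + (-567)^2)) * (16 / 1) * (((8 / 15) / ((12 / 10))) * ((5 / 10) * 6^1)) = -1088 / 20418083505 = -0.00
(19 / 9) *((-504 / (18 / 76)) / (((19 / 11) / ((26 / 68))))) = -152152 / 153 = -994.46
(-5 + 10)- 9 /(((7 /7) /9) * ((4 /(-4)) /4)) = 329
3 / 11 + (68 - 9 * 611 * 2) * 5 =-601147 / 11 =-54649.73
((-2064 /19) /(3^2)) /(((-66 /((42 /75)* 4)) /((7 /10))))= 67424 /235125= 0.29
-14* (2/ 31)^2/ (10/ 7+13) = -392/ 97061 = -0.00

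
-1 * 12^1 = -12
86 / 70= 43 / 35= 1.23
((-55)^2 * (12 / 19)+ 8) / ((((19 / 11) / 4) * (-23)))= -1603888 / 8303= -193.17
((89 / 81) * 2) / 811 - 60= -3941282 / 65691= -60.00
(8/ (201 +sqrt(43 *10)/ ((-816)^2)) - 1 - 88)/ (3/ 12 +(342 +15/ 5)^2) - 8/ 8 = -4267232646824581491345/ 4264045673038432736653 - 10653696 *sqrt(430)/ 4264045673038432736653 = -1.00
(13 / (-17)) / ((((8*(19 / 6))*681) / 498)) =-3237 / 146642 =-0.02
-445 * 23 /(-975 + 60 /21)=14329 /1361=10.53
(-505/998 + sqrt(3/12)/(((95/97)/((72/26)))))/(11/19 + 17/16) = 8950664/16185065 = 0.55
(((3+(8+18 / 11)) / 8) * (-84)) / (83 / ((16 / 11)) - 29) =-4.73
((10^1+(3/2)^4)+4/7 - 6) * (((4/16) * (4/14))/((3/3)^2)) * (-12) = -3237/392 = -8.26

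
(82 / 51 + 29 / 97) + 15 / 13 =196834 / 64311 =3.06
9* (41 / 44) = 369 / 44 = 8.39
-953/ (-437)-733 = -319368/ 437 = -730.82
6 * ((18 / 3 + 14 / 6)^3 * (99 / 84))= 171875 / 42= 4092.26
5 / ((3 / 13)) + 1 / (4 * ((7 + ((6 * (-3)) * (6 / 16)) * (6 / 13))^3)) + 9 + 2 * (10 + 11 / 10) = 817094603 / 15454515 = 52.87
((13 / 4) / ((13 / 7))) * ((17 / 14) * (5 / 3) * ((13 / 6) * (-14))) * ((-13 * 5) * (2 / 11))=502775 / 396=1269.63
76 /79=0.96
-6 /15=-2 /5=-0.40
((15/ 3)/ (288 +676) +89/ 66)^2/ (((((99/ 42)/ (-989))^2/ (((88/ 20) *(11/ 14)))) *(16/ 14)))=975826.86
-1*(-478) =478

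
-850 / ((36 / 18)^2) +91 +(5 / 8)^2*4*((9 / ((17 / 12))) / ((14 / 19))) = -102843 / 952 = -108.03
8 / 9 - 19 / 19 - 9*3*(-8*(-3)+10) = -918.11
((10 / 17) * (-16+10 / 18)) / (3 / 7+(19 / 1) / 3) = -4865 / 3621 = -1.34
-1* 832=-832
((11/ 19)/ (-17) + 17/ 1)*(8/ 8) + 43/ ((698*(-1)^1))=3811151/ 225454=16.90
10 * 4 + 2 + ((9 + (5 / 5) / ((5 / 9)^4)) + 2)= 39686 / 625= 63.50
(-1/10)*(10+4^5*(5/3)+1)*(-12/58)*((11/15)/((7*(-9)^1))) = -56683/137025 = -0.41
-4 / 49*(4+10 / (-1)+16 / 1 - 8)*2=-16 / 49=-0.33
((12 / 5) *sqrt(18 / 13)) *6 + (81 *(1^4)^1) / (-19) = -81 / 19 + 216 *sqrt(26) / 65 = 12.68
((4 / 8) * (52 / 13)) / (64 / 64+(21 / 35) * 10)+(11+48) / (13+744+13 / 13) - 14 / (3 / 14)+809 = 11843473 / 15918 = 744.03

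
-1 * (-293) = 293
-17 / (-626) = 17 / 626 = 0.03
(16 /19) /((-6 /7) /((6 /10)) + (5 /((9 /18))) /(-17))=-119 /285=-0.42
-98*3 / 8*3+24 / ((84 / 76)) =-2479 / 28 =-88.54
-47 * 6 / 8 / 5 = -141 / 20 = -7.05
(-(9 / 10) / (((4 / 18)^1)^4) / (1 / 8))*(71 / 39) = -1397493 / 260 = -5374.97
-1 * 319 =-319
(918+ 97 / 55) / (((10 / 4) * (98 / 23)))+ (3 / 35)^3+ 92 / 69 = 124054996 / 1414875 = 87.68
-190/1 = -190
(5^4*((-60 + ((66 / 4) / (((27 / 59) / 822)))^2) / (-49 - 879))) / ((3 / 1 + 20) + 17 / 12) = -4940950643125 / 203928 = -24228897.67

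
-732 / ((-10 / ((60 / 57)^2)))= 29280 / 361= 81.11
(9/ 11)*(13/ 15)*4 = 156/ 55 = 2.84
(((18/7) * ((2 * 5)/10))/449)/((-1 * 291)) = -6/304871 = -0.00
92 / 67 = 1.37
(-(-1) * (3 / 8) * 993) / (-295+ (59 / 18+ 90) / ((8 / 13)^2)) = -7.65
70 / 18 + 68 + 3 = 674 / 9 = 74.89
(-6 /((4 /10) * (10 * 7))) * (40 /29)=-0.30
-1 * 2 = -2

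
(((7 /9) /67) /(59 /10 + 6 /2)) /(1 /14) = 980 /53667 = 0.02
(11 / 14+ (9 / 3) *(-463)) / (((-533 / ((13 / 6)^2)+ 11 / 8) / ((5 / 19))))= 3.26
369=369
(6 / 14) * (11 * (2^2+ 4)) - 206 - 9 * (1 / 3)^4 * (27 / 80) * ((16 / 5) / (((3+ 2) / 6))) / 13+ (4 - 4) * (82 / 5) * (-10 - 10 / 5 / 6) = -1914376 / 11375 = -168.30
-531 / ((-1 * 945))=59 / 105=0.56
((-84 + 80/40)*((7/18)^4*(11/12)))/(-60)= 1082851/37791360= 0.03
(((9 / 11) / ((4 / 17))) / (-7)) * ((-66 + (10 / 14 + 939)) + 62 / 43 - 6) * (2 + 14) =-160108992 / 23177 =-6908.10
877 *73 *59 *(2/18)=3777239/9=419693.22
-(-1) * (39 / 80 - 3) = -201 / 80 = -2.51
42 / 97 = 0.43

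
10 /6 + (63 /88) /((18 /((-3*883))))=-54749 /528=-103.69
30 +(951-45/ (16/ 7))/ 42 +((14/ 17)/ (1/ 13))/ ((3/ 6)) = 73.59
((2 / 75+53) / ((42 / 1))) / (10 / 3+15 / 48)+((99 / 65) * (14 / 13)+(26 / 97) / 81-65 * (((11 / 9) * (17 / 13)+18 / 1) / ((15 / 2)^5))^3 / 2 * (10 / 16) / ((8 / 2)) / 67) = 1367427833722079095253733748 / 687204076533698067626953125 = 1.99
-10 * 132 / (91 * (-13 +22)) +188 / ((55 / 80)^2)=13085704 / 33033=396.14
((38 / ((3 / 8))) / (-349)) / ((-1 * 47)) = 304 / 49209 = 0.01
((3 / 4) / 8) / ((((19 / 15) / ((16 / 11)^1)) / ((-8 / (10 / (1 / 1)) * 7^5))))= -302526 / 209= -1447.49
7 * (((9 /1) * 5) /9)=35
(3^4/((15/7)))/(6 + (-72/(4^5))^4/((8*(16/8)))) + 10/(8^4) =554368608818579/87960952616960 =6.30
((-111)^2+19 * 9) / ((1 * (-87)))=-4164 / 29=-143.59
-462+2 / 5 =-2308 / 5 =-461.60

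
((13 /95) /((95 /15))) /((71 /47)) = 1833 /128155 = 0.01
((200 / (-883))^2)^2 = 0.00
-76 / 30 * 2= -76 / 15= -5.07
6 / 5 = 1.20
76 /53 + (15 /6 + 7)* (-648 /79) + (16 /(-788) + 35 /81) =-5082939871 /66811959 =-76.08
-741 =-741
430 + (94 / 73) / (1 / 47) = 35808 / 73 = 490.52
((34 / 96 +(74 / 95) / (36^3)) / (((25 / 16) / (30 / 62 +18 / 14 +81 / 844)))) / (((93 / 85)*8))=1519734056269 / 31456108555200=0.05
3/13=0.23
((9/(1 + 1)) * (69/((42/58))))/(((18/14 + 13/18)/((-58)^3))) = -458318088/11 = -41665280.73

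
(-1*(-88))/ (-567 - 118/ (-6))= -0.16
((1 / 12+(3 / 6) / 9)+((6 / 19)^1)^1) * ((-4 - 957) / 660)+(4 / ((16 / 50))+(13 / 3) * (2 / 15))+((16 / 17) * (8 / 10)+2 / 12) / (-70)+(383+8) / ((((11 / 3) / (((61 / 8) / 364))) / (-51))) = -64454589551 / 634888800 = -101.52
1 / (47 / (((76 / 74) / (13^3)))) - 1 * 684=-684.00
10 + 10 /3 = 40 /3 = 13.33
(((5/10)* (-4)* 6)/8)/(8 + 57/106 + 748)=-53/26731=-0.00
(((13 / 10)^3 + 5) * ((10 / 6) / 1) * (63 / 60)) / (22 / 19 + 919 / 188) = 14996149 / 7199000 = 2.08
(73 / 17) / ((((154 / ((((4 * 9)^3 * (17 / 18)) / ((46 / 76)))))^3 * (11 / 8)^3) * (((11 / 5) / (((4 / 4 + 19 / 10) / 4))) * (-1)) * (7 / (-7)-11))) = 389747396831057805312 / 81325440478051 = 4792441.26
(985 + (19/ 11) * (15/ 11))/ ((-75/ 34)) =-812396/ 1815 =-447.60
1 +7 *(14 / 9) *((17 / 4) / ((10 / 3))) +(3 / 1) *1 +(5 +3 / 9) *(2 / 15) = 3347 / 180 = 18.59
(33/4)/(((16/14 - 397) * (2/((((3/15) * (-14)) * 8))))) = 3234/13855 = 0.23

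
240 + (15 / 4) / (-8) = 7665 / 32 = 239.53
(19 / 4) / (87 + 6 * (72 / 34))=323 / 6780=0.05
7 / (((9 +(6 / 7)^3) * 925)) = 2401 / 3055275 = 0.00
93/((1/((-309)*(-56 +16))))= 1149480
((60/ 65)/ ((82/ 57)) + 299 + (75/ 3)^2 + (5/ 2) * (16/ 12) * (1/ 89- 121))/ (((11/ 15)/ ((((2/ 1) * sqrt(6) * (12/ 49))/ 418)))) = 635942040 * sqrt(6)/ 763403641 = 2.04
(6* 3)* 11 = 198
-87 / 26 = -3.35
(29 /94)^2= 841 /8836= 0.10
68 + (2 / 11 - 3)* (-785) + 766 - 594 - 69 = 26216 / 11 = 2383.27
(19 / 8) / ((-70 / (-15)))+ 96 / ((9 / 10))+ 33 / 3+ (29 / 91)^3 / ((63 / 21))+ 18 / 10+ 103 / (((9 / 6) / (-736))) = -9118573276733 / 180857040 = -50418.68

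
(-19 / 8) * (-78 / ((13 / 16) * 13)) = 17.54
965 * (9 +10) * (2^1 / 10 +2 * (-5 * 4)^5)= -117343996333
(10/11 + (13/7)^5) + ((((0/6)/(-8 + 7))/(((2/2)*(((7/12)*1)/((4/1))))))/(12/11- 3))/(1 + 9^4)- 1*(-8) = 5731309/184877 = 31.00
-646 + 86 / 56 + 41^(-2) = -30333617 / 47068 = -644.46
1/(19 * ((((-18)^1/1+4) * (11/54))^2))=729/112651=0.01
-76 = -76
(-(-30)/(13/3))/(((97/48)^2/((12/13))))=2488320/1590121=1.56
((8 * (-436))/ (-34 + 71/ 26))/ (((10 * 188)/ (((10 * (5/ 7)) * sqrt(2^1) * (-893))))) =-2153840 * sqrt(2)/ 5691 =-535.23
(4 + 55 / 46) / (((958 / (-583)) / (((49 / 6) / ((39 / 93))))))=-211652903 / 3437304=-61.58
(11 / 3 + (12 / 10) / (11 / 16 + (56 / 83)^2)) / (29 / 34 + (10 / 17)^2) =572319994 / 145478025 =3.93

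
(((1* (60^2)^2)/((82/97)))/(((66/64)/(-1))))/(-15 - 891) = 1117440000/68101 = 16408.57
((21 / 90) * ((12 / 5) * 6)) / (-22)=-42 / 275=-0.15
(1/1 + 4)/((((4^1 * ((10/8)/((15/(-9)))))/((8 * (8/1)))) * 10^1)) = -10.67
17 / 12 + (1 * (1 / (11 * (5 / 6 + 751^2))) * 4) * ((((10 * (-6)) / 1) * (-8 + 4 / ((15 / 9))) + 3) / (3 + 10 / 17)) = 341620117 / 241133244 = 1.42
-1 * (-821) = 821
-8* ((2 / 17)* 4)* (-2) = 128 / 17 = 7.53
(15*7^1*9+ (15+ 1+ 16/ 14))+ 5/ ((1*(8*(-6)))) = 323245/ 336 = 962.04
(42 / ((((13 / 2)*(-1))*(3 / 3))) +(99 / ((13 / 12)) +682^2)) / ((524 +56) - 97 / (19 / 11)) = 114906604 / 129389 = 888.07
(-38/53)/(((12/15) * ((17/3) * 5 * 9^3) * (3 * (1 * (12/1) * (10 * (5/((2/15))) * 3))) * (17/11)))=-209/301484511000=-0.00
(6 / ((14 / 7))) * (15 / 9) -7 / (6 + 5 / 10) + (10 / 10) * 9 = 168 / 13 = 12.92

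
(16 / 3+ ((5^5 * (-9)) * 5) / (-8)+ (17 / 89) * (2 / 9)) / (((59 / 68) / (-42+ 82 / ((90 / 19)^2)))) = -5041890589001 / 6488100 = -777098.16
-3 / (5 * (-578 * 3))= 1 / 2890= 0.00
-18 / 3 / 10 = -3 / 5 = -0.60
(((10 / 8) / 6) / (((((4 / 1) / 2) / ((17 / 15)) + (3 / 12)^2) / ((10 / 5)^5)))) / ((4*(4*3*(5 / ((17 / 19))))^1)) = 1156 / 84987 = 0.01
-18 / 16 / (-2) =9 / 16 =0.56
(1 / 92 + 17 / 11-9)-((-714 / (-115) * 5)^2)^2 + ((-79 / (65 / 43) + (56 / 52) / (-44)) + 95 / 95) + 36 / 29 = -21556773600840157 / 23210012540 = -928770.44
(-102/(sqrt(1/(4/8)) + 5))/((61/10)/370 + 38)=-629000/1078401 + 125800* sqrt(2)/1078401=-0.42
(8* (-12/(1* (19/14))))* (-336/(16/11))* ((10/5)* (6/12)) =310464/19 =16340.21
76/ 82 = 38/ 41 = 0.93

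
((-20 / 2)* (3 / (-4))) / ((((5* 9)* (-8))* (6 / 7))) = -0.02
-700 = -700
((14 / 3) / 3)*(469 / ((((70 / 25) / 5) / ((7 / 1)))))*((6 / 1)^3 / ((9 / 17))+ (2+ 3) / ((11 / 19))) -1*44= 3799448.17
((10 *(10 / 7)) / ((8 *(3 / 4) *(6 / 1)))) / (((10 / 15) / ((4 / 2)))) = 25 / 21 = 1.19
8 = 8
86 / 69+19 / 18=953 / 414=2.30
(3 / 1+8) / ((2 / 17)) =187 / 2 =93.50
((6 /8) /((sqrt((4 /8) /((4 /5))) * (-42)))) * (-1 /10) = sqrt(10) /1400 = 0.00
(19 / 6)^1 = 19 / 6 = 3.17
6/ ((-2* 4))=-3/ 4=-0.75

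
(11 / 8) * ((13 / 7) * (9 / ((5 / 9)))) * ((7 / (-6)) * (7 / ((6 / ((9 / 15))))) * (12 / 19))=-81081 / 3800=-21.34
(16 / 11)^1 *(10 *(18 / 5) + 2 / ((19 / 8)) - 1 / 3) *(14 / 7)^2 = 133184 / 627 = 212.41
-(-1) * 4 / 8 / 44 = 1 / 88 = 0.01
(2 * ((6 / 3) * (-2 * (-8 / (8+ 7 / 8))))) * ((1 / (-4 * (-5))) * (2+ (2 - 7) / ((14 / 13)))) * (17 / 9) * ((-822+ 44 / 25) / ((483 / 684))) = 62737204736 / 30006375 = 2090.80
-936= -936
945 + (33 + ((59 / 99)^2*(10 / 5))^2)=93994759222 / 96059601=978.50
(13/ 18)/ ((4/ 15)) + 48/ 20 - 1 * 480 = -56987/ 120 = -474.89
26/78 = 1/3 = 0.33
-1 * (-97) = 97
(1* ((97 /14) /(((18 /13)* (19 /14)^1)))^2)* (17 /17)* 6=1590121 /19494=81.57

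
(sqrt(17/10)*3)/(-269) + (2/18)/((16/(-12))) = -1/12 -3*sqrt(170)/2690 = -0.10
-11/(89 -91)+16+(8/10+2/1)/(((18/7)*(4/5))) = 823/36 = 22.86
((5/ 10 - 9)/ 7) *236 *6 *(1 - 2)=12036/ 7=1719.43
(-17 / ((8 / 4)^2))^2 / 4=289 / 64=4.52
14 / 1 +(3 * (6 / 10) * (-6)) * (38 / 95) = 242 / 25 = 9.68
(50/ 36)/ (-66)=-25/ 1188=-0.02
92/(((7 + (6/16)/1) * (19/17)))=12512/1121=11.16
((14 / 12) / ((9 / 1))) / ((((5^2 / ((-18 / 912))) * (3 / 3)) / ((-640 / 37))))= 56 / 31635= 0.00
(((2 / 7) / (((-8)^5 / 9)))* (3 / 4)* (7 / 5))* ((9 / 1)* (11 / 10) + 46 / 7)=-31131 / 22937600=-0.00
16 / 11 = 1.45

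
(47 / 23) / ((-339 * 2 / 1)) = -47 / 15594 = -0.00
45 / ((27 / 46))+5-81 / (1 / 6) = -1213 / 3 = -404.33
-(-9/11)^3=729/1331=0.55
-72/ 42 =-12/ 7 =-1.71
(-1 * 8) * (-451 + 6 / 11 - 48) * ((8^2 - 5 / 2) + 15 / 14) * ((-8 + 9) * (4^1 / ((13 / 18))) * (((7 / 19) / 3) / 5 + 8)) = 1054531967616 / 95095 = 11089247.25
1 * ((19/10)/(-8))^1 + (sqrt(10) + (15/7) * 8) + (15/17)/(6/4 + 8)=sqrt(10) + 3074641/180880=20.16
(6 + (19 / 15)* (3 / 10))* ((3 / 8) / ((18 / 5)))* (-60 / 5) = -319 / 40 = -7.98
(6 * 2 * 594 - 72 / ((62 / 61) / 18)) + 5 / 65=2358751 / 403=5852.98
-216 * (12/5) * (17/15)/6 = -2448/25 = -97.92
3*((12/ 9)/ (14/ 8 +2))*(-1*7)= -112/ 15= -7.47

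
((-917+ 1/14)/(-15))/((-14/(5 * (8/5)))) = -8558/245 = -34.93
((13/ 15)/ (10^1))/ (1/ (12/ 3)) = 0.35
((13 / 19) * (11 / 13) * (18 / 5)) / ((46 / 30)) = 594 / 437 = 1.36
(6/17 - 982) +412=-9684/17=-569.65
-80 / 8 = -10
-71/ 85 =-0.84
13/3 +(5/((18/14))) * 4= 179/9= 19.89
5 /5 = 1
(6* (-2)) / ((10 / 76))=-456 / 5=-91.20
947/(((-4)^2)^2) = 947/256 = 3.70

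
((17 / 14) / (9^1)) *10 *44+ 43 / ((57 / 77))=140591 / 1197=117.45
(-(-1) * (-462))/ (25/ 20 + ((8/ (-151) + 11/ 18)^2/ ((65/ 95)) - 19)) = 72028359/ 2696342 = 26.71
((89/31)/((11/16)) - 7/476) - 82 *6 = -11312005/23188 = -487.84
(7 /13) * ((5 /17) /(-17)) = -35 /3757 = -0.01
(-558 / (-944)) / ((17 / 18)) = 2511 / 4012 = 0.63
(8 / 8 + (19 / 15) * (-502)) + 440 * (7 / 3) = 1959 / 5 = 391.80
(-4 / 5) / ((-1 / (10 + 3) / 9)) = 468 / 5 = 93.60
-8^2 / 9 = -64 / 9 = -7.11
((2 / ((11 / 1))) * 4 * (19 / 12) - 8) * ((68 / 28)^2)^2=-18875746 / 79233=-238.23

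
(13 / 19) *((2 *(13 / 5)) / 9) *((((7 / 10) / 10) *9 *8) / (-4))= -1183 / 2375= -0.50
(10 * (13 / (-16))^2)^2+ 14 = 943401 / 16384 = 57.58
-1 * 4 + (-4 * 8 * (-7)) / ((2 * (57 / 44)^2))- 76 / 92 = 4626497 / 74727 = 61.91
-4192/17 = -246.59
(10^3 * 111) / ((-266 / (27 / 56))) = -374625 / 1862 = -201.19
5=5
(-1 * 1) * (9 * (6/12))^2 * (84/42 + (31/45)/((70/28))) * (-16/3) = 6144/25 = 245.76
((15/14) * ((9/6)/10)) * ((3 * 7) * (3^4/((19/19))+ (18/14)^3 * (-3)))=172773/686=251.86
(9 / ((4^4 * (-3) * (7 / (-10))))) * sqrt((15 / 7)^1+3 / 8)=15 * sqrt(1974) / 25088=0.03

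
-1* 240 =-240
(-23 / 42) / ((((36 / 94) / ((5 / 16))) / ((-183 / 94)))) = 7015 / 8064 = 0.87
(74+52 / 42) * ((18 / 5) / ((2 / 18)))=17064 / 7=2437.71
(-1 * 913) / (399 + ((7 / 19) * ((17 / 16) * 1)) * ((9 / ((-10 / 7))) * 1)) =-2775520 / 1205463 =-2.30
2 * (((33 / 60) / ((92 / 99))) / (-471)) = -363 / 144440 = -0.00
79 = 79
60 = 60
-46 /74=-23 /37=-0.62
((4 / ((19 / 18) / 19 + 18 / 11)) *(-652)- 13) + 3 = -519734 / 335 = -1551.44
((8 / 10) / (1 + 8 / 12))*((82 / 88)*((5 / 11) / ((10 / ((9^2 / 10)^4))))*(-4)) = -5294746683 / 15125000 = -350.07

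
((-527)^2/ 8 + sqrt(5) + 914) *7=7 *sqrt(5) + 1995287/ 8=249426.53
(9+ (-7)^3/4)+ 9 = -271/4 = -67.75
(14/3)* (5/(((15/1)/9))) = 14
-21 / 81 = -7 / 27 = -0.26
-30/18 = -5/3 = -1.67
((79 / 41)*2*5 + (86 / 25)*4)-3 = 30779 / 1025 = 30.03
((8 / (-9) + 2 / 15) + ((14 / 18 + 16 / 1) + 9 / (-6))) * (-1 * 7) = -9149 / 90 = -101.66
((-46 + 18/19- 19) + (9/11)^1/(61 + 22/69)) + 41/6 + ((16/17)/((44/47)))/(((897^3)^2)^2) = -466679567230126826074254612820837595263447487/8157884364117099804810368652323618825211726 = -57.21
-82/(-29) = 82/29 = 2.83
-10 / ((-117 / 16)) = 160 / 117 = 1.37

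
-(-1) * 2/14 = 1/7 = 0.14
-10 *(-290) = 2900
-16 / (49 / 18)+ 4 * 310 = 60472 / 49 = 1234.12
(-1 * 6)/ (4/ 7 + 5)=-14/ 13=-1.08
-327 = -327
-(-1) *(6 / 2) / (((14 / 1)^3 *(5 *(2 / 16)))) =3 / 1715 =0.00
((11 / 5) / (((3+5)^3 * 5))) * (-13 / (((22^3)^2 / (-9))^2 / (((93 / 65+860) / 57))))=-79569 / 74792742580649984000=-0.00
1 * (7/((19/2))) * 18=252/19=13.26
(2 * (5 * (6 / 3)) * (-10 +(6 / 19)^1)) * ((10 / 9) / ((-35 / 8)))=58880 / 1197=49.19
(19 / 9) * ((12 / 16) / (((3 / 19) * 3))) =361 / 108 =3.34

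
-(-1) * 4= 4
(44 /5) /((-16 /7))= -77 /20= -3.85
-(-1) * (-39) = -39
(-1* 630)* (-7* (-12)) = -52920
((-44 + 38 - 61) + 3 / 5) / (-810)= 166 / 2025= 0.08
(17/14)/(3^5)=17/3402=0.00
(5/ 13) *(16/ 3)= 80/ 39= 2.05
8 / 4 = 2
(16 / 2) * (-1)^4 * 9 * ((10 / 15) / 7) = 48 / 7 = 6.86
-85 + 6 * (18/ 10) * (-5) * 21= -1219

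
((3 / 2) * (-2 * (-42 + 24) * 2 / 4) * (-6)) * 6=-972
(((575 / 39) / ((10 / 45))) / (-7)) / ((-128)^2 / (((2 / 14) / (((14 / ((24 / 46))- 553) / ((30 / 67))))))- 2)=77625 / 1103770460156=0.00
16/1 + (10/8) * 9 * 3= 199/4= 49.75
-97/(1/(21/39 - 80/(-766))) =-310497/4979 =-62.36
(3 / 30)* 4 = 2 / 5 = 0.40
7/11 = 0.64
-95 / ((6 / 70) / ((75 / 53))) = -83125 / 53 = -1568.40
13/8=1.62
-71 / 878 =-0.08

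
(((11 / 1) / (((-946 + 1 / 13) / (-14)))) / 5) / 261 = 2002 / 16047585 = 0.00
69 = 69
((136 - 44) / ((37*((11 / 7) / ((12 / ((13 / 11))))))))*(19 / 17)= 146832 / 8177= 17.96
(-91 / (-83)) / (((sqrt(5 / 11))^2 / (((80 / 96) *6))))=1001 / 83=12.06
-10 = -10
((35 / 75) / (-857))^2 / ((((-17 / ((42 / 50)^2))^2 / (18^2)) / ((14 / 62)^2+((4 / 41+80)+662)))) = 0.00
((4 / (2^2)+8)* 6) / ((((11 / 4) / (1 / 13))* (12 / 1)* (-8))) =-9 / 572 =-0.02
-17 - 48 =-65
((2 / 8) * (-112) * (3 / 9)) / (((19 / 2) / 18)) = -336 / 19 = -17.68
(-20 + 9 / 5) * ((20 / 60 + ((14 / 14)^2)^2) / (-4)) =91 / 15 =6.07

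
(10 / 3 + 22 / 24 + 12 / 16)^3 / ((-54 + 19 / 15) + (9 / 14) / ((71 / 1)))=-1863750 / 786119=-2.37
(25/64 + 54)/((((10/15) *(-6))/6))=-10443/128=-81.59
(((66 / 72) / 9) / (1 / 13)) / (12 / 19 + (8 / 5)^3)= 0.28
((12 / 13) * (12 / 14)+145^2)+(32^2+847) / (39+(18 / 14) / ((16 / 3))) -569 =8200660592 / 399945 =20504.47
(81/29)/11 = 81/319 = 0.25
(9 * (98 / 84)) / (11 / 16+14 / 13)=2184 / 367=5.95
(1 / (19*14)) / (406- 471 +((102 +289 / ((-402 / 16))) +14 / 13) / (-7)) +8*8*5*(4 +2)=104201396427 / 54271562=1920.00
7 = 7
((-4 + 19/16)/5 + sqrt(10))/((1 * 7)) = -9/112 + sqrt(10)/7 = 0.37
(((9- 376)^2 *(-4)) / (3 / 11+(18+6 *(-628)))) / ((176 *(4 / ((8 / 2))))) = 134689 / 164988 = 0.82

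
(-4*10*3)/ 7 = -120/ 7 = -17.14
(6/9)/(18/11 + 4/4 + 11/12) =88/469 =0.19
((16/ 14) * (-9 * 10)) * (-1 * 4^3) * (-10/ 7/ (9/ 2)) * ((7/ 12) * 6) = -7314.29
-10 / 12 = -0.83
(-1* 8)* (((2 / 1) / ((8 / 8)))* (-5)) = 80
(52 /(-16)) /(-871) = 1 /268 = 0.00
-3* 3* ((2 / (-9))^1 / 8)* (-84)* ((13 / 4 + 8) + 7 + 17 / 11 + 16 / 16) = -436.70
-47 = -47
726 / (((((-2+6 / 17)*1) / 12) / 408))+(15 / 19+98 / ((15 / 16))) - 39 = -2158020.53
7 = 7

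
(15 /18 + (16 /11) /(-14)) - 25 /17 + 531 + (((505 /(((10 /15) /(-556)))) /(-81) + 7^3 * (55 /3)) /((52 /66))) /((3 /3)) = 15111.13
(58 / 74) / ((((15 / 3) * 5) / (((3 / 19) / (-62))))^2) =261 / 32090192500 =0.00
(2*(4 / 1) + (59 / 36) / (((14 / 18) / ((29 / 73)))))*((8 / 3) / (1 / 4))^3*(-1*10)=-54804480 / 511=-107249.47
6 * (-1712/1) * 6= -61632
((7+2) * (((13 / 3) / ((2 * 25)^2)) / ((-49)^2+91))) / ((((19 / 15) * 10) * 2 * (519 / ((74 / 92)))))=1443 / 3767953840000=0.00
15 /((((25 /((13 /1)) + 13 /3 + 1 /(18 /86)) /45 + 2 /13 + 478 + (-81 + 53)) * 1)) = 78975 /2371351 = 0.03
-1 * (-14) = 14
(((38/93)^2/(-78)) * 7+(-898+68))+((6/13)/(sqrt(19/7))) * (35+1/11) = -279973184/337311+2316 * sqrt(133)/2717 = -820.18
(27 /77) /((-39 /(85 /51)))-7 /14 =-1031 /2002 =-0.51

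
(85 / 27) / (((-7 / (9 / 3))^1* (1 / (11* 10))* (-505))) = 1870 / 6363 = 0.29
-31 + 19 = -12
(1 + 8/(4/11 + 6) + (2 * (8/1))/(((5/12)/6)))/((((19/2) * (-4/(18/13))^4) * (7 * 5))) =53426223/5318058200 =0.01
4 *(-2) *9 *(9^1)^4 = -472392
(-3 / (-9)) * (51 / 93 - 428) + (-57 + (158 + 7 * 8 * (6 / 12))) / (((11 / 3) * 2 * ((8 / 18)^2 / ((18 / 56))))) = -34788139 / 305536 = -113.86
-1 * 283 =-283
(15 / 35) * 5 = 15 / 7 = 2.14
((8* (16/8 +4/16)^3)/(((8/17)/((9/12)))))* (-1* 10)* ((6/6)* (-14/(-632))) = -1301265/40448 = -32.17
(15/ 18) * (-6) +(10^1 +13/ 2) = 23/ 2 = 11.50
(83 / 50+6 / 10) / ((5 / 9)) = 1017 / 250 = 4.07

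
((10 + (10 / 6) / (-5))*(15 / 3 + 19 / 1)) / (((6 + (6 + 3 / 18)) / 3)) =4176 / 73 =57.21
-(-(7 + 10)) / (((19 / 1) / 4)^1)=68 / 19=3.58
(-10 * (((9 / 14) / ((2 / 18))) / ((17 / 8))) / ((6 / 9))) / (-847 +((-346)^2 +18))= -1620 / 4715851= -0.00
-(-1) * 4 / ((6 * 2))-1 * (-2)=7 / 3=2.33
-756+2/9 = -6802/9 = -755.78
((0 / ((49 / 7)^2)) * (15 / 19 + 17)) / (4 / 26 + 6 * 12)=0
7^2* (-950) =-46550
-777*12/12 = -777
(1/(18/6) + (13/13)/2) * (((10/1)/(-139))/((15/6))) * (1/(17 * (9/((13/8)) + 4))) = -65/439518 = -0.00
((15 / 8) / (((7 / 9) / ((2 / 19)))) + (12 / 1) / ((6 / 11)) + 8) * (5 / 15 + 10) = 166315 / 532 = 312.62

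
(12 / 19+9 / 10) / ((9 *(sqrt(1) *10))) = 97 / 5700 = 0.02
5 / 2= 2.50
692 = 692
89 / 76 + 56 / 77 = 1587 / 836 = 1.90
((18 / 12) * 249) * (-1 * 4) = -1494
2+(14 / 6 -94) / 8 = -227 / 24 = -9.46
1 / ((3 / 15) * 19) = 5 / 19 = 0.26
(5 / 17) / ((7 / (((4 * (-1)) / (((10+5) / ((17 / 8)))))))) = -1 / 42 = -0.02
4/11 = 0.36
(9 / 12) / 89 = 3 / 356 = 0.01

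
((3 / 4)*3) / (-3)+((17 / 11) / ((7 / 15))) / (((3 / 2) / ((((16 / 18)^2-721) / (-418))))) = 15923981 / 5214132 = 3.05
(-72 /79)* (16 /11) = -1152 /869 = -1.33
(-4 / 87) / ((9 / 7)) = -28 / 783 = -0.04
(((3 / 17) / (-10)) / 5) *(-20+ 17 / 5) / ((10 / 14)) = 0.08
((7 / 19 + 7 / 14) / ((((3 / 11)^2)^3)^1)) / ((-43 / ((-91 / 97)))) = 1773332561 / 38515014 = 46.04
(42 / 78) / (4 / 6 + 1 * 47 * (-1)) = -21 / 1807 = -0.01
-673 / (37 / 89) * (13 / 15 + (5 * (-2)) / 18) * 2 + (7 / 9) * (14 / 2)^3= -410977 / 555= -740.50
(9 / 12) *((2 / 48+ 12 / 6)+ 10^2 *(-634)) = -1521551 / 32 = -47548.47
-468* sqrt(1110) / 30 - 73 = -78* sqrt(1110) / 5 - 73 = -592.74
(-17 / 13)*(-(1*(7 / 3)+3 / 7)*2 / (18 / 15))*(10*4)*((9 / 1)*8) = 1577600 / 91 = 17336.26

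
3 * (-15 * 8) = -360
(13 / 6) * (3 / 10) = 13 / 20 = 0.65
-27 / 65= -0.42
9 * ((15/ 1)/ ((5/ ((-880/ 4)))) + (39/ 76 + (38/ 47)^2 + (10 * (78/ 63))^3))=1926392709755/ 172752636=11151.16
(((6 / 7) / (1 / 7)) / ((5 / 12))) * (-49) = -705.60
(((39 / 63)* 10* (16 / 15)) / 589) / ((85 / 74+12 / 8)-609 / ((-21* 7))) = 15392 / 9324459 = 0.00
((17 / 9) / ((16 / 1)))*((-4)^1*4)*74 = -1258 / 9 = -139.78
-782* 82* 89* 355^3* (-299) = 76342584697125500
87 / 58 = 3 / 2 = 1.50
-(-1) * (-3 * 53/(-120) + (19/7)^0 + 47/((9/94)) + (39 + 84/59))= 11334463/21240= 533.64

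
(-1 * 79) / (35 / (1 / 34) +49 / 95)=-7505 / 113099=-0.07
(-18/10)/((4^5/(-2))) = 0.00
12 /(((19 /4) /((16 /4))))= 192 /19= 10.11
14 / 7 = 2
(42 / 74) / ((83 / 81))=1701 / 3071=0.55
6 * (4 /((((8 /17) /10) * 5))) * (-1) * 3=-306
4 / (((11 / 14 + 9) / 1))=56 / 137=0.41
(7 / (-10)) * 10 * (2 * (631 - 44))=-8218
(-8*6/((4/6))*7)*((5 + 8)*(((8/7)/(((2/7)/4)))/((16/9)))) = -58968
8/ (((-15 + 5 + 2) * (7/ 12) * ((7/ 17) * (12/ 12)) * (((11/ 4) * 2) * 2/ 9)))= -1836/ 539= -3.41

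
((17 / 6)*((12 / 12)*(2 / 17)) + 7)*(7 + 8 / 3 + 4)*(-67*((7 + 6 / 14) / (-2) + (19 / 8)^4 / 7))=-719920025 / 129024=-5579.74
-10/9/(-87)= 0.01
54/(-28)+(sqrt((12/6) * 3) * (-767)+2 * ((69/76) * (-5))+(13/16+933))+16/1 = 1997777/2128 - 767 * sqrt(6) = -939.95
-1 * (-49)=49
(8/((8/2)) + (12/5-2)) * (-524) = -6288/5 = -1257.60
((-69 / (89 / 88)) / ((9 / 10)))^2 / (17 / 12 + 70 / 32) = 6554521600 / 4110999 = 1594.39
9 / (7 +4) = 9 / 11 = 0.82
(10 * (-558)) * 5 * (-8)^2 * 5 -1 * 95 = -8928095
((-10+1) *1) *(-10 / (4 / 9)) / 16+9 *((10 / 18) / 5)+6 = 629 / 32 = 19.66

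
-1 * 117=-117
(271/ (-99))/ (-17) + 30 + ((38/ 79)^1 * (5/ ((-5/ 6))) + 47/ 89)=328998134/ 11833173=27.80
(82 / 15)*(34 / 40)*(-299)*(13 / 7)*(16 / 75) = -21673912 / 39375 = -550.45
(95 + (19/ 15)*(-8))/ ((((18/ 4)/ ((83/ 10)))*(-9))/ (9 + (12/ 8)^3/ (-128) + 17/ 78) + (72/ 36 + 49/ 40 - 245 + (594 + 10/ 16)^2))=99289030208/ 413383112775087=0.00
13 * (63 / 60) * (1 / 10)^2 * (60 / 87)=0.09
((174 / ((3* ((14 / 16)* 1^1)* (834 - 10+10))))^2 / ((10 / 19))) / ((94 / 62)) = 15851168 / 2002331835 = 0.01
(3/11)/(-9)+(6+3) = 296/33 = 8.97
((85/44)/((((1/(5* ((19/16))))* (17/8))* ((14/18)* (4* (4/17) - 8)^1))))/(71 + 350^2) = -1615/201343296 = -0.00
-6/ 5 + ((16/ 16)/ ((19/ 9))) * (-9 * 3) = -1329/ 95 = -13.99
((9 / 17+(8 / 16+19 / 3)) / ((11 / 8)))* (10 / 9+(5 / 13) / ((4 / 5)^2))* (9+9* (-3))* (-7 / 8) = 144.39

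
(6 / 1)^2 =36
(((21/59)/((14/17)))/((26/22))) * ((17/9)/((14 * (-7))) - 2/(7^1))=-50303/450996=-0.11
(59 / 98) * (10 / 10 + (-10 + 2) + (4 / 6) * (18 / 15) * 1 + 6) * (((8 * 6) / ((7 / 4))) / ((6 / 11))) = -10384 / 1715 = -6.05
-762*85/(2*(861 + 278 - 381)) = -32385/758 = -42.72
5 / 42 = 0.12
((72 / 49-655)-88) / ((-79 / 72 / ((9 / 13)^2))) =1253880 / 3871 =323.92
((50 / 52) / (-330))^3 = -125 / 5053029696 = -0.00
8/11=0.73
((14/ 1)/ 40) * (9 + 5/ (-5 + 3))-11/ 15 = 37/ 24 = 1.54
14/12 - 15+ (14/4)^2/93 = -1699/124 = -13.70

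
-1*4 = -4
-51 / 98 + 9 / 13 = 219 / 1274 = 0.17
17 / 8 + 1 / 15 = 263 / 120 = 2.19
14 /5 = 2.80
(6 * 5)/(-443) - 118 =-52304/443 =-118.07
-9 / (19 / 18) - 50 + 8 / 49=-54336 / 931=-58.36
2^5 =32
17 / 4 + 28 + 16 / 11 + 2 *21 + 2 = 3419 / 44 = 77.70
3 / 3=1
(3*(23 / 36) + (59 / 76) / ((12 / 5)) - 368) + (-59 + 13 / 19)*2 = -146647 / 304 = -482.39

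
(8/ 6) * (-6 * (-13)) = 104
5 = 5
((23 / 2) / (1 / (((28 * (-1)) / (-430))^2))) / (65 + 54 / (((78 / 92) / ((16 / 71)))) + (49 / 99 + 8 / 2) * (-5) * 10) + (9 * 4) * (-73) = -1613936891618658 / 614131158925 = -2628.00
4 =4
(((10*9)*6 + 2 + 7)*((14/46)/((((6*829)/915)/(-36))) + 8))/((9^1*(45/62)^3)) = 1658873940848/1737480375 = 954.76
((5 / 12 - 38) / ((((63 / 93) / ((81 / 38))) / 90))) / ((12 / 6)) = -5662305 / 1064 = -5321.72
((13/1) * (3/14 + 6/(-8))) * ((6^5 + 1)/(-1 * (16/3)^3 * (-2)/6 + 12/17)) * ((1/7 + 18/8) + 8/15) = -24442365519/7907648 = -3090.98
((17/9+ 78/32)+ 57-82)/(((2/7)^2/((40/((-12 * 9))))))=729365/7776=93.80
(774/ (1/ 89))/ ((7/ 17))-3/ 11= 12881661/ 77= 167294.30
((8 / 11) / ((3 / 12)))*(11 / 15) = 32 / 15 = 2.13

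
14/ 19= 0.74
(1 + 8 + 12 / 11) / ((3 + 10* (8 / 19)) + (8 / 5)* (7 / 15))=158175 / 124729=1.27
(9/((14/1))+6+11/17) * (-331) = -574285/238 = -2412.96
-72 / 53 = -1.36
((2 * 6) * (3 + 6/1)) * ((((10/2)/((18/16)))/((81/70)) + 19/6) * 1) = 20434/27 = 756.81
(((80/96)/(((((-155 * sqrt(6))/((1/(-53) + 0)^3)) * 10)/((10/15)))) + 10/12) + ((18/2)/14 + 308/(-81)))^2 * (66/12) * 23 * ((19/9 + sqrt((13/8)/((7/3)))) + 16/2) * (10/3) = 253 * (-121748633060 + 21 * sqrt(6))^2 * (9 * sqrt(546) + 2548)/414148893671280429103680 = 24976.62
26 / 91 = 2 / 7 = 0.29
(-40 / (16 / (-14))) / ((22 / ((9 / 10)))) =63 / 44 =1.43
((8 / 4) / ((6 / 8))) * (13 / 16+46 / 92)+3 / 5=41 / 10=4.10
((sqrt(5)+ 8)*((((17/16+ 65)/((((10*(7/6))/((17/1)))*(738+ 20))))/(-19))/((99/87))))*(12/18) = -74443/2376330-74443*sqrt(5)/19010640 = -0.04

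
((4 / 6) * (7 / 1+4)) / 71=0.10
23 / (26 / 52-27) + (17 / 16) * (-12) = -2887 / 212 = -13.62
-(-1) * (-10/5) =-2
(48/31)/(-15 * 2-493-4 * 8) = -16/5735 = -0.00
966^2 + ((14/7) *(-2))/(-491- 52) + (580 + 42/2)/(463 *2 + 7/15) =7041666380809/7546071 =933156.66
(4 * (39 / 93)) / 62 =26 / 961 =0.03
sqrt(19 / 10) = sqrt(190) / 10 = 1.38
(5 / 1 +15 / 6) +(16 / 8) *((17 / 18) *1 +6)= 385 / 18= 21.39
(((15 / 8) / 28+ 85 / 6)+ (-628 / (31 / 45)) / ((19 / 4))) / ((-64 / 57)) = 70329095 / 444416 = 158.25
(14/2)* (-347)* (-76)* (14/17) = 2584456/17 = 152026.82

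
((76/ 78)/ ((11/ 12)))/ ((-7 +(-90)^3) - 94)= -152/ 104261443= -0.00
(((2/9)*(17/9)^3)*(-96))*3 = -431.32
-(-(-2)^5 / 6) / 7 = -0.76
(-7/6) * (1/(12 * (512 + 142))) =-7/47088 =-0.00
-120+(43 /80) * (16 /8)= -4757 /40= -118.92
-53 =-53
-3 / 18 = -0.17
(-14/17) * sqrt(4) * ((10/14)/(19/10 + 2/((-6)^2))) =-225/374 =-0.60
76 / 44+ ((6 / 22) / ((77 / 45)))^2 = 1257386 / 717409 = 1.75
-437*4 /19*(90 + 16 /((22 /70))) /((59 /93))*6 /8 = -9946350 /649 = -15325.65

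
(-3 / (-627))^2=1 / 43681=0.00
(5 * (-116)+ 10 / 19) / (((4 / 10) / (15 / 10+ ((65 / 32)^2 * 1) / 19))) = -919582725 / 369664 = -2487.62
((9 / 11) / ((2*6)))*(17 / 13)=51 / 572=0.09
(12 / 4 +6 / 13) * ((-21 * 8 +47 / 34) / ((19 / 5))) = -1274625 / 8398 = -151.78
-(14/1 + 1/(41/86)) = -660/41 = -16.10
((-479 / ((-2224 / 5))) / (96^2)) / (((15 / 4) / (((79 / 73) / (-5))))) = -37841 / 5610885120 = -0.00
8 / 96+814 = 9769 / 12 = 814.08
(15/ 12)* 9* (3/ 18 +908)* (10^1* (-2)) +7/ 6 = -613009/ 3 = -204336.33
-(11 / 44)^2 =-1 / 16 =-0.06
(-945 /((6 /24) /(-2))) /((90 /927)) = 77868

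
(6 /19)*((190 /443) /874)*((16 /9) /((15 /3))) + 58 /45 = 1.29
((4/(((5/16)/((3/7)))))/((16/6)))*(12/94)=432/1645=0.26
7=7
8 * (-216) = -1728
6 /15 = 2 /5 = 0.40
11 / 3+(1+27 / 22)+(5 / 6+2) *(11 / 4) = 3613 / 264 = 13.69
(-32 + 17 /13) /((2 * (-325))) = 0.05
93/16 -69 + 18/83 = -83625/1328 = -62.97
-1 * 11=-11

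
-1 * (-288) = 288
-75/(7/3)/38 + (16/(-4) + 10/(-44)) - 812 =-1195378/1463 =-817.07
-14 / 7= -2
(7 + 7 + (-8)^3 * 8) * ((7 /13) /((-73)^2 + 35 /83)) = -91217 /221171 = -0.41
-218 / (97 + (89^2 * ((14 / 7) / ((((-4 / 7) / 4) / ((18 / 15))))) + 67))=545 / 332272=0.00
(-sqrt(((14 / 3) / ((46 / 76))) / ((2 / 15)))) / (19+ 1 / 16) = -16 * sqrt(30590) / 7015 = -0.40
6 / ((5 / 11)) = 13.20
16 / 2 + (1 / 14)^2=1569 / 196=8.01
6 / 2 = 3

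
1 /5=0.20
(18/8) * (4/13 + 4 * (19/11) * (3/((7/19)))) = 127404/1001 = 127.28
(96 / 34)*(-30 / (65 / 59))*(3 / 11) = -50976 / 2431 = -20.97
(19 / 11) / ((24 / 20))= 95 / 66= 1.44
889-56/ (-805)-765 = 14268/ 115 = 124.07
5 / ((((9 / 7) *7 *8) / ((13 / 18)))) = 65 / 1296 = 0.05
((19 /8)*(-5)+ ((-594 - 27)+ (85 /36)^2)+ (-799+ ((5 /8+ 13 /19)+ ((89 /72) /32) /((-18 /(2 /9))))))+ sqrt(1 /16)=-5051927915 /3545856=-1424.74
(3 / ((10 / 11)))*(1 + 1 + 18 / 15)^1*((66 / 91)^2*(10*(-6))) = -13799808 / 41405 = -333.29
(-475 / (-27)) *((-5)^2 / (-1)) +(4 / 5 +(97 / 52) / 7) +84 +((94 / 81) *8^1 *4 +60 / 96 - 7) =-95524483 / 294840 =-323.99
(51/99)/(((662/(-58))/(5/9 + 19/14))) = -118813/1376298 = -0.09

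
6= 6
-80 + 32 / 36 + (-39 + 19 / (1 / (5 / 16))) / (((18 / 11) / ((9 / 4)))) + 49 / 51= -2420803 / 19584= -123.61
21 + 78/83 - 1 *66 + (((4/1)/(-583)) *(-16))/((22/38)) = -23351413/532279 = -43.87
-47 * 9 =-423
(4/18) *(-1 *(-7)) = 14/9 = 1.56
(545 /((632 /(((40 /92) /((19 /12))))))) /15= 545 /34523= 0.02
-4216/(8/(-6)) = 3162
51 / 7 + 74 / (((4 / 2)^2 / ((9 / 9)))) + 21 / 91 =4735 / 182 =26.02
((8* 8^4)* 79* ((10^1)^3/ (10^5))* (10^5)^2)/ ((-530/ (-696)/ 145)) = 2612487782400000000/ 53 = 49292222309433962.26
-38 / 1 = -38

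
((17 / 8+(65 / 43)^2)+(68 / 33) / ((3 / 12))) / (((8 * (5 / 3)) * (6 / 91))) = 562026283 / 39050880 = 14.39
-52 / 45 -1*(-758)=34058 / 45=756.84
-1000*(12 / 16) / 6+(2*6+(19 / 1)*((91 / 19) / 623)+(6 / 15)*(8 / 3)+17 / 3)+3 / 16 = -105.93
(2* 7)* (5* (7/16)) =245/8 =30.62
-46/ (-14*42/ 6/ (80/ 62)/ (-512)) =-471040/ 1519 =-310.10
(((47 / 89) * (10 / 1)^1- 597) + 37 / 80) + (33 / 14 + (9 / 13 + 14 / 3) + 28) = -1079837371 / 1943760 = -555.54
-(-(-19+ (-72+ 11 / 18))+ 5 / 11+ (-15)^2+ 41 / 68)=-2130317 / 6732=-316.45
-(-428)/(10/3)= 642/5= 128.40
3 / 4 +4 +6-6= 19 / 4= 4.75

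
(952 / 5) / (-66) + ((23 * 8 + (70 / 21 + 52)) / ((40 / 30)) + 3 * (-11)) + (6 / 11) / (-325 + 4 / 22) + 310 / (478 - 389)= 1715130389 / 11659890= 147.10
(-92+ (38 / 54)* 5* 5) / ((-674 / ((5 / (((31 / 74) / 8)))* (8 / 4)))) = 5946640 / 282069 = 21.08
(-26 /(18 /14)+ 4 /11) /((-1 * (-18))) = -983 /891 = -1.10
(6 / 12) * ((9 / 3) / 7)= 3 / 14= 0.21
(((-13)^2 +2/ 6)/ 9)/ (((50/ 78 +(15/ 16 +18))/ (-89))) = -9404096/ 109953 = -85.53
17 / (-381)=-17 / 381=-0.04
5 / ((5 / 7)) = 7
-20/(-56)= 5/14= 0.36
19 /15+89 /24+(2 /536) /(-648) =4319887 /868320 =4.97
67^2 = 4489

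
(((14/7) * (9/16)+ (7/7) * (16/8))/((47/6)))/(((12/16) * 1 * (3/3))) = 25/47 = 0.53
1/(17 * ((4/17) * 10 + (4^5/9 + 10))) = 9/19298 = 0.00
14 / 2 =7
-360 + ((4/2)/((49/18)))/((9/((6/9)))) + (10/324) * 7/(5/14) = -1426223/3969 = -359.34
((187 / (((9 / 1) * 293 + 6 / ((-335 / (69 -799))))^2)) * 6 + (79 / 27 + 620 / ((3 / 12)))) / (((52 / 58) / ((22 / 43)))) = 74910301034829931 / 52868729747925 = 1416.91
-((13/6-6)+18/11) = 145/66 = 2.20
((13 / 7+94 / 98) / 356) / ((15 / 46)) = 529 / 21805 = 0.02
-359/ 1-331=-690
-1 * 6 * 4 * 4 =-96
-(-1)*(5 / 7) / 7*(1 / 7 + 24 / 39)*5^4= 215625 / 4459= 48.36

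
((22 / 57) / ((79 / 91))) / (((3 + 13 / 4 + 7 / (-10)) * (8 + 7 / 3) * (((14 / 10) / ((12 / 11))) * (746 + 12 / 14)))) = 18200 / 2250192629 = 0.00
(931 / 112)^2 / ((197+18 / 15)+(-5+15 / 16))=88445 / 248496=0.36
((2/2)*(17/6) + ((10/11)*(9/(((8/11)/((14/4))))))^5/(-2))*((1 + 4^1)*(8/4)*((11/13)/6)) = -511725061846295/7667712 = -66737647.66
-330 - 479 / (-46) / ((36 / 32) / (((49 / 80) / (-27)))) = -330.21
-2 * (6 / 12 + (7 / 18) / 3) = -34 / 27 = -1.26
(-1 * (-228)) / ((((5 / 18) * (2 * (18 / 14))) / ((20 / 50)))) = 3192 / 25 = 127.68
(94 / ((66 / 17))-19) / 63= 172 / 2079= 0.08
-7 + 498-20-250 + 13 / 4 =897 / 4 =224.25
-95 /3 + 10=-65 /3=-21.67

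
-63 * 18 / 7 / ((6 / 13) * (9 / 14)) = -546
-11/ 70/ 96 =-11/ 6720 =-0.00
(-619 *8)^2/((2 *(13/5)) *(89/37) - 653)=-38286.67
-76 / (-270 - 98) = 0.21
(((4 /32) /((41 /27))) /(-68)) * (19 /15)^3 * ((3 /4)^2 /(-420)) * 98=144039 /446080000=0.00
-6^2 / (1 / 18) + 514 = -134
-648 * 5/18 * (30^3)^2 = -131220000000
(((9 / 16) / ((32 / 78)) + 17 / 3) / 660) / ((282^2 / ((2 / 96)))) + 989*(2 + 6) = 7912.00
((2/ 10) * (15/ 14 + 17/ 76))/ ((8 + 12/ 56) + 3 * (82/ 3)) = 689/ 239970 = 0.00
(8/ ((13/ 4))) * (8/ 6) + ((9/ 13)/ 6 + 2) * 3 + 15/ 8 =3589/ 312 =11.50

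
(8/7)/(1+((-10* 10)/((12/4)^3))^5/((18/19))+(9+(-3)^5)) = -1033121304/875627605853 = -0.00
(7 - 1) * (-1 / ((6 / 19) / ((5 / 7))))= -95 / 7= -13.57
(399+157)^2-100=309036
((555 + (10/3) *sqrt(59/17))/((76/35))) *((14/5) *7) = 5065.66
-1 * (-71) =71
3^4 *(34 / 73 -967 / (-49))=5852817 / 3577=1636.24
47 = 47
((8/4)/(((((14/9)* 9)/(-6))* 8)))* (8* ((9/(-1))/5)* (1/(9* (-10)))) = -3/175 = -0.02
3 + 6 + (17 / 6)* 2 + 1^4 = 47 / 3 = 15.67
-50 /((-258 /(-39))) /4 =-325 /172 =-1.89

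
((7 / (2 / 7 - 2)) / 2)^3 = -117649 / 13824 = -8.51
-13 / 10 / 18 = -13 / 180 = -0.07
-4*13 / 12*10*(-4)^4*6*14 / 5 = -186368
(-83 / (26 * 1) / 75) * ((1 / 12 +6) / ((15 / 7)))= -42413 / 351000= -0.12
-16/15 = -1.07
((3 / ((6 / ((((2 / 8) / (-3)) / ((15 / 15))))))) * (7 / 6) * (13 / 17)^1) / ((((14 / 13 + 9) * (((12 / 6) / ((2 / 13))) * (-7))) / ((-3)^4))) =0.00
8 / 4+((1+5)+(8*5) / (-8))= 3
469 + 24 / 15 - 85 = 1928 / 5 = 385.60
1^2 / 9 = 1 / 9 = 0.11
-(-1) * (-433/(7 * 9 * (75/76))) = -32908/4725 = -6.96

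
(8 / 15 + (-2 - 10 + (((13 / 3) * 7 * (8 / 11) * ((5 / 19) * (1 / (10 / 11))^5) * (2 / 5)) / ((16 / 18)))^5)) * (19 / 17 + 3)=21236966824066370557756249393332053 / 3946282781250000000000000000000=5381.51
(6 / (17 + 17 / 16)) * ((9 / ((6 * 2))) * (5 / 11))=360 / 3179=0.11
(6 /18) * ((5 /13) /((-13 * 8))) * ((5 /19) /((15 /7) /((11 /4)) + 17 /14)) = -1925 /11829324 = -0.00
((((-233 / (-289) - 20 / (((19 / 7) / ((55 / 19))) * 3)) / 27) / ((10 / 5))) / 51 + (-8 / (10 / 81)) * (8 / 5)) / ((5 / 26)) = -539.15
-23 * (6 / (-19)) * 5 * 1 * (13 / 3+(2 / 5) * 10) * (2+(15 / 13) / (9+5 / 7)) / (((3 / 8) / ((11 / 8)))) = 59233625 / 25194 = 2351.10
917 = 917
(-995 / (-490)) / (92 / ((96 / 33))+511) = 796 / 212709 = 0.00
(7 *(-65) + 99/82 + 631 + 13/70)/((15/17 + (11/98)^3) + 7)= 581858743368/25859182775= 22.50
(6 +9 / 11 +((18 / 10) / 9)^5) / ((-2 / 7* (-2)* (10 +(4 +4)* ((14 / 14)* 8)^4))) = 820351 / 2253487500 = 0.00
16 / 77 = 0.21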